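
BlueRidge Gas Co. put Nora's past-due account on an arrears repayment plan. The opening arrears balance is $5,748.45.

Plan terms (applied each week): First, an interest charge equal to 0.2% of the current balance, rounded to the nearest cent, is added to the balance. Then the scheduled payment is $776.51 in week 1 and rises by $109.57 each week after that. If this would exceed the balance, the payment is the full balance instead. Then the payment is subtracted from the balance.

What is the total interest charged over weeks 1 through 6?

Week 1: opening $5,748.45; interest $11.50 → $5,759.95; payment $776.51; balance $4,983.44
Week 2: opening $4,983.44; interest $9.97 → $4,993.41; payment $886.08; balance $4,107.33
Week 3: opening $4,107.33; interest $8.21 → $4,115.54; payment $995.65; balance $3,119.89
Week 4: opening $3,119.89; interest $6.24 → $3,126.13; payment $1,105.22; balance $2,020.91
Week 5: opening $2,020.91; interest $4.04 → $2,024.95; payment $1,214.79; balance $810.16
Week 6: opening $810.16; interest $1.62 → $811.78; payment $811.78; balance $0.00
Total interest: $11.50 + $9.97 + $8.21 + $6.24 + $4.04 + $1.62 = $41.58

$41.58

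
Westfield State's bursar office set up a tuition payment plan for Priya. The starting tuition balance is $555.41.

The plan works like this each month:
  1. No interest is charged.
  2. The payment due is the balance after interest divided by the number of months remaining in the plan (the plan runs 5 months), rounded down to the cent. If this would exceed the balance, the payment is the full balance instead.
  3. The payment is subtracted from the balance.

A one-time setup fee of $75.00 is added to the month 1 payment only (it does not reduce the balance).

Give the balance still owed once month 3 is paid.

Month 1: opening $555.41; payment $111.08 (+ $75.00 fee); balance $444.33
Month 2: opening $444.33; payment $111.08; balance $333.25
Month 3: opening $333.25; payment $111.08; balance $222.17

$222.17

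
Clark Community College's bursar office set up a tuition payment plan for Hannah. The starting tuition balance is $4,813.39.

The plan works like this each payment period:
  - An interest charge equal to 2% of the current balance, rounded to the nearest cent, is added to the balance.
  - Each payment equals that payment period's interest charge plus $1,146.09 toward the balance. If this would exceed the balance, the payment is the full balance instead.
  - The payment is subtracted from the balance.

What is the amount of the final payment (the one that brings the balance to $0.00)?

Payment period 1: $4,813.39 +$96.27 interest = $4,909.66; pay $1,242.36 → $3,667.30
Payment period 2: $3,667.30 +$73.35 interest = $3,740.65; pay $1,219.44 → $2,521.21
Payment period 3: $2,521.21 +$50.42 interest = $2,571.63; pay $1,196.51 → $1,375.12
Payment period 4: $1,375.12 +$27.50 interest = $1,402.62; pay $1,173.59 → $229.03
Payment period 5: $229.03 +$4.58 interest = $233.61; pay $233.61 → $0.00

$233.61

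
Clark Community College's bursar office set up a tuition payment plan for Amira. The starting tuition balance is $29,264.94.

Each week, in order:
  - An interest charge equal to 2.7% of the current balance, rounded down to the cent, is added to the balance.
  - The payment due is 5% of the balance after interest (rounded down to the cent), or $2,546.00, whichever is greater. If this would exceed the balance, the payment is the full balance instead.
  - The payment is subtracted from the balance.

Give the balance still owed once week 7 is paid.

$15,932.38

Week 1: opening $29,264.94; interest $790.15 → $30,055.09; payment $2,546.00; balance $27,509.09
Week 2: opening $27,509.09; interest $742.74 → $28,251.83; payment $2,546.00; balance $25,705.83
Week 3: opening $25,705.83; interest $694.05 → $26,399.88; payment $2,546.00; balance $23,853.88
Week 4: opening $23,853.88; interest $644.05 → $24,497.93; payment $2,546.00; balance $21,951.93
Week 5: opening $21,951.93; interest $592.70 → $22,544.63; payment $2,546.00; balance $19,998.63
Week 6: opening $19,998.63; interest $539.96 → $20,538.59; payment $2,546.00; balance $17,992.59
Week 7: opening $17,992.59; interest $485.79 → $18,478.38; payment $2,546.00; balance $15,932.38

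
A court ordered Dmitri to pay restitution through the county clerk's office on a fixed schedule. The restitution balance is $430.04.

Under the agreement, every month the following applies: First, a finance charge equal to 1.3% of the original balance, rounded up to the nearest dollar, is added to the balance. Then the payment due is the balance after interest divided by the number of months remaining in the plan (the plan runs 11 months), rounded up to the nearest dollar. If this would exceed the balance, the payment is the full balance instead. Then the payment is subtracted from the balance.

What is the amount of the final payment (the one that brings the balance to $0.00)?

Month 1: opening $430.04; interest $6.00 → $436.04; payment $40.00; balance $396.04
Month 2: opening $396.04; interest $6.00 → $402.04; payment $41.00; balance $361.04
Month 3: opening $361.04; interest $6.00 → $367.04; payment $41.00; balance $326.04
Month 4: opening $326.04; interest $6.00 → $332.04; payment $42.00; balance $290.04
Month 5: opening $290.04; interest $6.00 → $296.04; payment $43.00; balance $253.04
Month 6: opening $253.04; interest $6.00 → $259.04; payment $44.00; balance $215.04
Month 7: opening $215.04; interest $6.00 → $221.04; payment $45.00; balance $176.04
Month 8: opening $176.04; interest $6.00 → $182.04; payment $46.00; balance $136.04
Month 9: opening $136.04; interest $6.00 → $142.04; payment $48.00; balance $94.04
Month 10: opening $94.04; interest $6.00 → $100.04; payment $51.00; balance $49.04
Month 11: opening $49.04; interest $6.00 → $55.04; payment $55.04; balance $0.00

$55.04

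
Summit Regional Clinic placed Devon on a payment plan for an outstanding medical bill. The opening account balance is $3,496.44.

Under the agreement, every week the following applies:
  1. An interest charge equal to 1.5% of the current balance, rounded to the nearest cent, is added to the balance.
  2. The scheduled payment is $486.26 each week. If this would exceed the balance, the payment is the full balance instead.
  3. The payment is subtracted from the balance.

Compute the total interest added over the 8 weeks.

$231.80

# | Opening | Interest | Payment | End bal
1 | $3,496.44 | $52.45 | $486.26 | $3,062.63
2 | $3,062.63 | $45.94 | $486.26 | $2,622.31
3 | $2,622.31 | $39.33 | $486.26 | $2,175.38
4 | $2,175.38 | $32.63 | $486.26 | $1,721.75
5 | $1,721.75 | $25.83 | $486.26 | $1,261.32
6 | $1,261.32 | $18.92 | $486.26 | $793.98
7 | $793.98 | $11.91 | $486.26 | $319.63
8 | $319.63 | $4.79 | $324.42 | $0.00
Total interest: $52.45 + $45.94 + $39.33 + $32.63 + $25.83 + $18.92 + $11.91 + $4.79 = $231.80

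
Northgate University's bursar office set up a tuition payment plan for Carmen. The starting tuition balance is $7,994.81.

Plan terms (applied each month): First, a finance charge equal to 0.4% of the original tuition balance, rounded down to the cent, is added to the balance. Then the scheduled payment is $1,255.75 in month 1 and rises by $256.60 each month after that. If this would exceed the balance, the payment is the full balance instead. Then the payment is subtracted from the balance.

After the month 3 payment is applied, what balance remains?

$3,553.67

# | Opening | Interest | Payment | End bal
1 | $7,994.81 | $31.97 | $1,255.75 | $6,771.03
2 | $6,771.03 | $31.97 | $1,512.35 | $5,290.65
3 | $5,290.65 | $31.97 | $1,768.95 | $3,553.67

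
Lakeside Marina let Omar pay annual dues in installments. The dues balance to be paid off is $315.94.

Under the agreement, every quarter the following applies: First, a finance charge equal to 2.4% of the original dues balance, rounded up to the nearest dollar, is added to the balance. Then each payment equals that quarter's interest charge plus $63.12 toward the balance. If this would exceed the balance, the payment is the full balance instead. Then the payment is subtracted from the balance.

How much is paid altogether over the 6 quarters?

Quarter 1: opening $315.94; interest $8.00 → $323.94; payment $71.12; balance $252.82
Quarter 2: opening $252.82; interest $8.00 → $260.82; payment $71.12; balance $189.70
Quarter 3: opening $189.70; interest $8.00 → $197.70; payment $71.12; balance $126.58
Quarter 4: opening $126.58; interest $8.00 → $134.58; payment $71.12; balance $63.46
Quarter 5: opening $63.46; interest $8.00 → $71.46; payment $71.12; balance $0.34
Quarter 6: opening $0.34; interest $8.00 → $8.34; payment $8.34; balance $0.00
Total paid: $363.94

$363.94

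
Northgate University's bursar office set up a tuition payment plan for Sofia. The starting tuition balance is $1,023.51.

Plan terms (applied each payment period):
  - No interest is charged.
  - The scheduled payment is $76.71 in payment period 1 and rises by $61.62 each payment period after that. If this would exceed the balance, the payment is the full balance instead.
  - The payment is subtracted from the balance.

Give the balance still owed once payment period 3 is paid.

Payment period 1: opening $1,023.51; payment $76.71; balance $946.80
Payment period 2: opening $946.80; payment $138.33; balance $808.47
Payment period 3: opening $808.47; payment $199.95; balance $608.52

$608.52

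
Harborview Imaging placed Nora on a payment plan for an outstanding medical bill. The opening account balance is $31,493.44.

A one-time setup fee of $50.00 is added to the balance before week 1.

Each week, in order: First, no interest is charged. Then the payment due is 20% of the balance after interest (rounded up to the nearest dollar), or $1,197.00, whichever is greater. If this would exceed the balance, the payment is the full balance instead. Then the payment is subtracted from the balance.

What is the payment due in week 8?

Week 1: opening $31,543.44; payment $6,309.00; balance $25,234.44
Week 2: opening $25,234.44; payment $5,047.00; balance $20,187.44
Week 3: opening $20,187.44; payment $4,038.00; balance $16,149.44
Week 4: opening $16,149.44; payment $3,230.00; balance $12,919.44
Week 5: opening $12,919.44; payment $2,584.00; balance $10,335.44
Week 6: opening $10,335.44; payment $2,068.00; balance $8,267.44
Week 7: opening $8,267.44; payment $1,654.00; balance $6,613.44
Week 8: opening $6,613.44; payment $1,323.00; balance $5,290.44

$1,323.00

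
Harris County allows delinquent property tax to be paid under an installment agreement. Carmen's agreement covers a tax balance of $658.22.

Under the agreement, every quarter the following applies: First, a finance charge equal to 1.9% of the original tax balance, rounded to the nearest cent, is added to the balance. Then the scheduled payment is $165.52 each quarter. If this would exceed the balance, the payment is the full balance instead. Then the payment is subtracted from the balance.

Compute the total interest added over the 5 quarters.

Quarter 1: $658.22 +$12.51 interest = $670.73; pay $165.52 → $505.21
Quarter 2: $505.21 +$12.51 interest = $517.72; pay $165.52 → $352.20
Quarter 3: $352.20 +$12.51 interest = $364.71; pay $165.52 → $199.19
Quarter 4: $199.19 +$12.51 interest = $211.70; pay $165.52 → $46.18
Quarter 5: $46.18 +$12.51 interest = $58.69; pay $58.69 → $0.00
Total interest: $12.51 + $12.51 + $12.51 + $12.51 + $12.51 = $62.55

$62.55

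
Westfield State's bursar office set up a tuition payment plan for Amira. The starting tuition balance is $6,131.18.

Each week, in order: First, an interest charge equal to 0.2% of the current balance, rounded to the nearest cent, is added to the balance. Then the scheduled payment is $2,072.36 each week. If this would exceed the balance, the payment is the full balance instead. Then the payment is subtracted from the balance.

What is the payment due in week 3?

# | Opening | Interest | Payment | End bal
1 | $6,131.18 | $12.26 | $2,072.36 | $4,071.08
2 | $4,071.08 | $8.14 | $2,072.36 | $2,006.86
3 | $2,006.86 | $4.01 | $2,010.87 | $0.00

$2,010.87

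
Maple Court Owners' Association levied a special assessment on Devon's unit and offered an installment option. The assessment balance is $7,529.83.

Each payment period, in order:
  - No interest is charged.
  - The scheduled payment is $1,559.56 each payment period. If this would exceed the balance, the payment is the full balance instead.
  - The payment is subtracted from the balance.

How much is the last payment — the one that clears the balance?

$1,291.59

Payment period 1: opening $7,529.83; payment $1,559.56; balance $5,970.27
Payment period 2: opening $5,970.27; payment $1,559.56; balance $4,410.71
Payment period 3: opening $4,410.71; payment $1,559.56; balance $2,851.15
Payment period 4: opening $2,851.15; payment $1,559.56; balance $1,291.59
Payment period 5: opening $1,291.59; payment $1,291.59; balance $0.00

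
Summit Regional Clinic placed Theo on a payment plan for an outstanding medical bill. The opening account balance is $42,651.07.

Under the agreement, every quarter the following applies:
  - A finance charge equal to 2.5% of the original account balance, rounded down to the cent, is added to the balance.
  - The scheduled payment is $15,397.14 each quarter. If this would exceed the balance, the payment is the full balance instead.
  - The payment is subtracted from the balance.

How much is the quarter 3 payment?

Quarter 1: opening $42,651.07; interest $1,066.27 → $43,717.34; payment $15,397.14; balance $28,320.20
Quarter 2: opening $28,320.20; interest $1,066.27 → $29,386.47; payment $15,397.14; balance $13,989.33
Quarter 3: opening $13,989.33; interest $1,066.27 → $15,055.60; payment $15,055.60; balance $0.00

$15,055.60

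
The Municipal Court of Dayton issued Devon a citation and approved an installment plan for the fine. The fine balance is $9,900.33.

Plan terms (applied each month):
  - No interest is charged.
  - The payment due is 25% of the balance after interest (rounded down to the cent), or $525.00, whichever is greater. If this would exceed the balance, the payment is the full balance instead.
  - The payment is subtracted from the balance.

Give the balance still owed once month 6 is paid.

$1,762.06

Month 1: $9,900.33 − $2,475.08 → $7,425.25
Month 2: $7,425.25 − $1,856.31 → $5,568.94
Month 3: $5,568.94 − $1,392.23 → $4,176.71
Month 4: $4,176.71 − $1,044.17 → $3,132.54
Month 5: $3,132.54 − $783.13 → $2,349.41
Month 6: $2,349.41 − $587.35 → $1,762.06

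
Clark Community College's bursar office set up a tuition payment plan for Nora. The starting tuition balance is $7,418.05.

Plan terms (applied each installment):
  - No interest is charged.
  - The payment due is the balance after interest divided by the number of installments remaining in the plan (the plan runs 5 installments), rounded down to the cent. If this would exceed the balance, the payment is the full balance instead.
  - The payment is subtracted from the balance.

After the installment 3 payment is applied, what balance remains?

$2,967.22

Installment 1: $7,418.05 − $1,483.61 → $5,934.44
Installment 2: $5,934.44 − $1,483.61 → $4,450.83
Installment 3: $4,450.83 − $1,483.61 → $2,967.22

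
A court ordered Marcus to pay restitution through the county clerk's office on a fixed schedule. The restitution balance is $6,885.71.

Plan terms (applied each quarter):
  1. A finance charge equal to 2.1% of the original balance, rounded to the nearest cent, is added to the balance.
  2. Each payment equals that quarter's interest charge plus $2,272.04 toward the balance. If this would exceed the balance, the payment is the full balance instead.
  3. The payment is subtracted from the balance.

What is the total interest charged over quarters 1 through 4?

$578.40

# | Opening | Interest | Payment | End bal
1 | $6,885.71 | $144.60 | $2,416.64 | $4,613.67
2 | $4,613.67 | $144.60 | $2,416.64 | $2,341.63
3 | $2,341.63 | $144.60 | $2,416.64 | $69.59
4 | $69.59 | $144.60 | $214.19 | $0.00
Total interest: $144.60 + $144.60 + $144.60 + $144.60 = $578.40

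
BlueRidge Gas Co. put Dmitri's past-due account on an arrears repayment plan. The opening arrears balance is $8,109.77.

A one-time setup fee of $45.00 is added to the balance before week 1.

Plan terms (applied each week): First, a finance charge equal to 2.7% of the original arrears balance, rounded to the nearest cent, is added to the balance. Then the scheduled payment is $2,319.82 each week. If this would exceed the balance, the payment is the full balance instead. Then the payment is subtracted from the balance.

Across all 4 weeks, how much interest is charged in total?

# | Opening | Interest | Payment | End bal
1 | $8,154.77 | $218.96 | $2,319.82 | $6,053.91
2 | $6,053.91 | $218.96 | $2,319.82 | $3,953.05
3 | $3,953.05 | $218.96 | $2,319.82 | $1,852.19
4 | $1,852.19 | $218.96 | $2,071.15 | $0.00
Total interest: $218.96 + $218.96 + $218.96 + $218.96 = $875.84

$875.84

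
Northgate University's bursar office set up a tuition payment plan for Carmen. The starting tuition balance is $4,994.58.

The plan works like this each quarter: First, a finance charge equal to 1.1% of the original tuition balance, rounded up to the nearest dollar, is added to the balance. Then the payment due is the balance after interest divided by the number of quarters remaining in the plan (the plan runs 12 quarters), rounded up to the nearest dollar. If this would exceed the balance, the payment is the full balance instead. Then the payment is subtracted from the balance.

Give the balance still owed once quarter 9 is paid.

$1,456.58

# | Opening | Interest | Payment | End bal
1 | $4,994.58 | $55.00 | $421.00 | $4,628.58
2 | $4,628.58 | $55.00 | $426.00 | $4,257.58
3 | $4,257.58 | $55.00 | $432.00 | $3,880.58
4 | $3,880.58 | $55.00 | $438.00 | $3,497.58
5 | $3,497.58 | $55.00 | $445.00 | $3,107.58
6 | $3,107.58 | $55.00 | $452.00 | $2,710.58
7 | $2,710.58 | $55.00 | $461.00 | $2,304.58
8 | $2,304.58 | $55.00 | $472.00 | $1,887.58
9 | $1,887.58 | $55.00 | $486.00 | $1,456.58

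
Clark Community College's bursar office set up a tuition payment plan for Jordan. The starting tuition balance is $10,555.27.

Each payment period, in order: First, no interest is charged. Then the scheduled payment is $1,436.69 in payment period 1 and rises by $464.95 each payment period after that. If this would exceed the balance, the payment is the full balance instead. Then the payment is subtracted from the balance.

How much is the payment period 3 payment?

Payment period 1: $10,555.27 − $1,436.69 → $9,118.58
Payment period 2: $9,118.58 − $1,901.64 → $7,216.94
Payment period 3: $7,216.94 − $2,366.59 → $4,850.35

$2,366.59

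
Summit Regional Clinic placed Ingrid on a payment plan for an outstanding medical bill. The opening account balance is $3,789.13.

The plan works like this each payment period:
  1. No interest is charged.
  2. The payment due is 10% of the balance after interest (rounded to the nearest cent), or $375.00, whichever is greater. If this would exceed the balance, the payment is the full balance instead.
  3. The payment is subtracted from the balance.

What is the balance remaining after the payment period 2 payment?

$3,035.22

Payment period 1: opening $3,789.13; payment $378.91; balance $3,410.22
Payment period 2: opening $3,410.22; payment $375.00; balance $3,035.22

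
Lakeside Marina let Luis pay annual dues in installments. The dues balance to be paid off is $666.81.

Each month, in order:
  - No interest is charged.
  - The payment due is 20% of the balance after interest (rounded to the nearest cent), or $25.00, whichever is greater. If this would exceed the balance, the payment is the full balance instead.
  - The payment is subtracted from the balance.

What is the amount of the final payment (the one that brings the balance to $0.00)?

$11.87

Month 1: $666.81 − $133.36 → $533.45
Month 2: $533.45 − $106.69 → $426.76
Month 3: $426.76 − $85.35 → $341.41
Month 4: $341.41 − $68.28 → $273.13
Month 5: $273.13 − $54.63 → $218.50
Month 6: $218.50 − $43.70 → $174.80
Month 7: $174.80 − $34.96 → $139.84
Month 8: $139.84 − $27.97 → $111.87
Month 9: $111.87 − $25.00 → $86.87
Month 10: $86.87 − $25.00 → $61.87
Month 11: $61.87 − $25.00 → $36.87
Month 12: $36.87 − $25.00 → $11.87
Month 13: $11.87 − $11.87 → $0.00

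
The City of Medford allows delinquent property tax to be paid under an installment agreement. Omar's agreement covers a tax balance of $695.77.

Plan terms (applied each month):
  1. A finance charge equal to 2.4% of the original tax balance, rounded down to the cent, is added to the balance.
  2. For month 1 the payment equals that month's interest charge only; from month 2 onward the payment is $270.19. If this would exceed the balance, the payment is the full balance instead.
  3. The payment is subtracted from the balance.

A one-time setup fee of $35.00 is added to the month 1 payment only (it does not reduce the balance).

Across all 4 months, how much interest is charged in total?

Month 1: $695.77 +$16.69 interest = $712.46; pay $16.69 (+ $35.00 fee) → $695.77
Month 2: $695.77 +$16.69 interest = $712.46; pay $270.19 → $442.27
Month 3: $442.27 +$16.69 interest = $458.96; pay $270.19 → $188.77
Month 4: $188.77 +$16.69 interest = $205.46; pay $205.46 → $0.00
Total interest: $16.69 + $16.69 + $16.69 + $16.69 = $66.76

$66.76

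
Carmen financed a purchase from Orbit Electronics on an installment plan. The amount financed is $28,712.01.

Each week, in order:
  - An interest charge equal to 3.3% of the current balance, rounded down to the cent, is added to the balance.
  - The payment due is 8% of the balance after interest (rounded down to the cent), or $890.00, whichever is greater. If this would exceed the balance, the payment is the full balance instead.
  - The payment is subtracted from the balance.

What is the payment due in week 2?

$2,254.97

# | Opening | Interest | Payment | End bal
1 | $28,712.01 | $947.49 | $2,372.76 | $27,286.74
2 | $27,286.74 | $900.46 | $2,254.97 | $25,932.23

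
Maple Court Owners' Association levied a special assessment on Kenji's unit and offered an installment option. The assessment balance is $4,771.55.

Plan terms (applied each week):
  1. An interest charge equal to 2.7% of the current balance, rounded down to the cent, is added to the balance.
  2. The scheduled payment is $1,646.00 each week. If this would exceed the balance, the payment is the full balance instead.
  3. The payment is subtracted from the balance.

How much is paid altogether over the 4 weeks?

$5,036.62

Week 1: $4,771.55 +$128.83 interest = $4,900.38; pay $1,646.00 → $3,254.38
Week 2: $3,254.38 +$87.86 interest = $3,342.24; pay $1,646.00 → $1,696.24
Week 3: $1,696.24 +$45.79 interest = $1,742.03; pay $1,646.00 → $96.03
Week 4: $96.03 +$2.59 interest = $98.62; pay $98.62 → $0.00
Total paid: $5,036.62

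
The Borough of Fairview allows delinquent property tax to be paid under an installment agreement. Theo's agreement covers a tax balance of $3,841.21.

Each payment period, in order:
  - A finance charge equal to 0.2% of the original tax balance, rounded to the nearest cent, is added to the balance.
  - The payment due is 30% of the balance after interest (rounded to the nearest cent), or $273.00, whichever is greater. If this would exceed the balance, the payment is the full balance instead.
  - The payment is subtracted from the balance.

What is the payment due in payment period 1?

# | Opening | Interest | Payment | End bal
1 | $3,841.21 | $7.68 | $1,154.67 | $2,694.22

$1,154.67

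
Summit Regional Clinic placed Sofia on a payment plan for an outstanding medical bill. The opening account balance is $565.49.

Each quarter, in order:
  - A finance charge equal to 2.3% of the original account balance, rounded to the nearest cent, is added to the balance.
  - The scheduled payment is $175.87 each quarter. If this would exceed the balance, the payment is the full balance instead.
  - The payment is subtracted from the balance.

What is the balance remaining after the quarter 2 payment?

Quarter 1: $565.49 +$13.01 interest = $578.50; pay $175.87 → $402.63
Quarter 2: $402.63 +$13.01 interest = $415.64; pay $175.87 → $239.77

$239.77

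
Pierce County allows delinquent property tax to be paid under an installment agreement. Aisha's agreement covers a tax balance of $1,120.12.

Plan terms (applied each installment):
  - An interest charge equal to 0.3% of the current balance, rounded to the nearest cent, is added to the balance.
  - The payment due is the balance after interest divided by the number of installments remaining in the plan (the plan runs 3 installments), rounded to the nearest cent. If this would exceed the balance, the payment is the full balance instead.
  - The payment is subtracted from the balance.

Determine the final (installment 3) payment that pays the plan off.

# | Opening | Interest | Payment | End bal
1 | $1,120.12 | $3.36 | $374.49 | $748.99
2 | $748.99 | $2.25 | $375.62 | $375.62
3 | $375.62 | $1.13 | $376.75 | $0.00

$376.75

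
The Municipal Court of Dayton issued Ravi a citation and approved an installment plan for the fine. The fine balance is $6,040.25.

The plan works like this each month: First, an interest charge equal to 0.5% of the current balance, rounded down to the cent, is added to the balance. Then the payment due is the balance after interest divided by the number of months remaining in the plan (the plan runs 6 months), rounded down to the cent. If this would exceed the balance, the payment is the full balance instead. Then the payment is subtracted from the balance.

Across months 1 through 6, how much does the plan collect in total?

Month 1: $6,040.25 +$30.20 interest = $6,070.45; pay $1,011.74 → $5,058.71
Month 2: $5,058.71 +$25.29 interest = $5,084.00; pay $1,016.80 → $4,067.20
Month 3: $4,067.20 +$20.33 interest = $4,087.53; pay $1,021.88 → $3,065.65
Month 4: $3,065.65 +$15.32 interest = $3,080.97; pay $1,026.99 → $2,053.98
Month 5: $2,053.98 +$10.26 interest = $2,064.24; pay $1,032.12 → $1,032.12
Month 6: $1,032.12 +$5.16 interest = $1,037.28; pay $1,037.28 → $0.00
Total paid: $6,146.81

$6,146.81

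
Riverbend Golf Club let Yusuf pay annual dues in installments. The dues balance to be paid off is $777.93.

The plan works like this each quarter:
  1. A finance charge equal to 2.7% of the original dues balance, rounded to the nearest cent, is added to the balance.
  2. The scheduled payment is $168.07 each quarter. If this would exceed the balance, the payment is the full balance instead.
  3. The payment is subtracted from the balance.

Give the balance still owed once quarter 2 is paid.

Quarter 1: $777.93 +$21.00 interest = $798.93; pay $168.07 → $630.86
Quarter 2: $630.86 +$21.00 interest = $651.86; pay $168.07 → $483.79

$483.79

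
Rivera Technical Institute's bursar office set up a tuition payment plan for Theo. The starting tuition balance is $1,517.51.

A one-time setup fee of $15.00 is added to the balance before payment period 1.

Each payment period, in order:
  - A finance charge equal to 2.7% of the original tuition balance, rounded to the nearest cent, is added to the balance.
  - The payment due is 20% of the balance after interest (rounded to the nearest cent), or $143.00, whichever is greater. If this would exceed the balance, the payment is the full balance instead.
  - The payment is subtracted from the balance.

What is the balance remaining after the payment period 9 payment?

Payment period 1: opening $1,532.51; interest $40.97 → $1,573.48; payment $314.70; balance $1,258.78
Payment period 2: opening $1,258.78; interest $40.97 → $1,299.75; payment $259.95; balance $1,039.80
Payment period 3: opening $1,039.80; interest $40.97 → $1,080.77; payment $216.15; balance $864.62
Payment period 4: opening $864.62; interest $40.97 → $905.59; payment $181.12; balance $724.47
Payment period 5: opening $724.47; interest $40.97 → $765.44; payment $153.09; balance $612.35
Payment period 6: opening $612.35; interest $40.97 → $653.32; payment $143.00; balance $510.32
Payment period 7: opening $510.32; interest $40.97 → $551.29; payment $143.00; balance $408.29
Payment period 8: opening $408.29; interest $40.97 → $449.26; payment $143.00; balance $306.26
Payment period 9: opening $306.26; interest $40.97 → $347.23; payment $143.00; balance $204.23

$204.23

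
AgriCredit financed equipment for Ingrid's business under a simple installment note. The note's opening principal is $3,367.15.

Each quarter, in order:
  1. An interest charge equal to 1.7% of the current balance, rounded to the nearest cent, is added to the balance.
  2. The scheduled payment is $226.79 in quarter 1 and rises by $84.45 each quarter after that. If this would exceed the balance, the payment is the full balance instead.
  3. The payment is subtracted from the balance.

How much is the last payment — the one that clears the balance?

Quarter 1: opening $3,367.15; interest $57.24 → $3,424.39; payment $226.79; balance $3,197.60
Quarter 2: opening $3,197.60; interest $54.36 → $3,251.96; payment $311.24; balance $2,940.72
Quarter 3: opening $2,940.72; interest $49.99 → $2,990.71; payment $395.69; balance $2,595.02
Quarter 4: opening $2,595.02; interest $44.12 → $2,639.14; payment $480.14; balance $2,159.00
Quarter 5: opening $2,159.00; interest $36.70 → $2,195.70; payment $564.59; balance $1,631.11
Quarter 6: opening $1,631.11; interest $27.73 → $1,658.84; payment $649.04; balance $1,009.80
Quarter 7: opening $1,009.80; interest $17.17 → $1,026.97; payment $733.49; balance $293.48
Quarter 8: opening $293.48; interest $4.99 → $298.47; payment $298.47; balance $0.00

$298.47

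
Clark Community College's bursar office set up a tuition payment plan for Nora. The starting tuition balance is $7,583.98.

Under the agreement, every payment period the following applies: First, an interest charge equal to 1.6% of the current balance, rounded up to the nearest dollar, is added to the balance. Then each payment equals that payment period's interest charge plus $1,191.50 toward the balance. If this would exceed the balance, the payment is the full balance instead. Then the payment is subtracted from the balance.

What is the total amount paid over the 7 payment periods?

Payment period 1: opening $7,583.98; interest $122.00 → $7,705.98; payment $1,313.50; balance $6,392.48
Payment period 2: opening $6,392.48; interest $103.00 → $6,495.48; payment $1,294.50; balance $5,200.98
Payment period 3: opening $5,200.98; interest $84.00 → $5,284.98; payment $1,275.50; balance $4,009.48
Payment period 4: opening $4,009.48; interest $65.00 → $4,074.48; payment $1,256.50; balance $2,817.98
Payment period 5: opening $2,817.98; interest $46.00 → $2,863.98; payment $1,237.50; balance $1,626.48
Payment period 6: opening $1,626.48; interest $27.00 → $1,653.48; payment $1,218.50; balance $434.98
Payment period 7: opening $434.98; interest $7.00 → $441.98; payment $441.98; balance $0.00
Total paid: $8,037.98

$8,037.98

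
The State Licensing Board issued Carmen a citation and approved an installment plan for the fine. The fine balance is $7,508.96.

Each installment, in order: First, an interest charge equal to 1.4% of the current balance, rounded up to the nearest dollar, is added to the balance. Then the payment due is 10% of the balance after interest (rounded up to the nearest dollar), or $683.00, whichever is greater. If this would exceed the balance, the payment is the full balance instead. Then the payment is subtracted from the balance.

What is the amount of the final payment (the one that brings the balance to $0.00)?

Installment 1: opening $7,508.96; interest $106.00 → $7,614.96; payment $762.00; balance $6,852.96
Installment 2: opening $6,852.96; interest $96.00 → $6,948.96; payment $695.00; balance $6,253.96
Installment 3: opening $6,253.96; interest $88.00 → $6,341.96; payment $683.00; balance $5,658.96
Installment 4: opening $5,658.96; interest $80.00 → $5,738.96; payment $683.00; balance $5,055.96
Installment 5: opening $5,055.96; interest $71.00 → $5,126.96; payment $683.00; balance $4,443.96
Installment 6: opening $4,443.96; interest $63.00 → $4,506.96; payment $683.00; balance $3,823.96
Installment 7: opening $3,823.96; interest $54.00 → $3,877.96; payment $683.00; balance $3,194.96
Installment 8: opening $3,194.96; interest $45.00 → $3,239.96; payment $683.00; balance $2,556.96
Installment 9: opening $2,556.96; interest $36.00 → $2,592.96; payment $683.00; balance $1,909.96
Installment 10: opening $1,909.96; interest $27.00 → $1,936.96; payment $683.00; balance $1,253.96
Installment 11: opening $1,253.96; interest $18.00 → $1,271.96; payment $683.00; balance $588.96
Installment 12: opening $588.96; interest $9.00 → $597.96; payment $597.96; balance $0.00

$597.96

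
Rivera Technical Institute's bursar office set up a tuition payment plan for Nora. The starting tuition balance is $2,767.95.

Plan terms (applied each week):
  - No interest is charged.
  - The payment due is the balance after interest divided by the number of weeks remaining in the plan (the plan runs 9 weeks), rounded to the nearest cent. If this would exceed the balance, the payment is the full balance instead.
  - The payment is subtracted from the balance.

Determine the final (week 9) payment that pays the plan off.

# | Opening | Payment | End bal
1 | $2,767.95 | $307.55 | $2,460.40
2 | $2,460.40 | $307.55 | $2,152.85
3 | $2,152.85 | $307.55 | $1,845.30
4 | $1,845.30 | $307.55 | $1,537.75
5 | $1,537.75 | $307.55 | $1,230.20
6 | $1,230.20 | $307.55 | $922.65
7 | $922.65 | $307.55 | $615.10
8 | $615.10 | $307.55 | $307.55
9 | $307.55 | $307.55 | $0.00

$307.55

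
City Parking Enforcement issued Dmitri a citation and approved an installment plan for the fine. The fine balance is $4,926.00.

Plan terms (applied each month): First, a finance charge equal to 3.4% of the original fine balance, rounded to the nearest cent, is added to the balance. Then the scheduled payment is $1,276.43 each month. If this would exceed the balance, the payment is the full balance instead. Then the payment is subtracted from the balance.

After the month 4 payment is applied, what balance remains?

$490.20

Month 1: opening $4,926.00; interest $167.48 → $5,093.48; payment $1,276.43; balance $3,817.05
Month 2: opening $3,817.05; interest $167.48 → $3,984.53; payment $1,276.43; balance $2,708.10
Month 3: opening $2,708.10; interest $167.48 → $2,875.58; payment $1,276.43; balance $1,599.15
Month 4: opening $1,599.15; interest $167.48 → $1,766.63; payment $1,276.43; balance $490.20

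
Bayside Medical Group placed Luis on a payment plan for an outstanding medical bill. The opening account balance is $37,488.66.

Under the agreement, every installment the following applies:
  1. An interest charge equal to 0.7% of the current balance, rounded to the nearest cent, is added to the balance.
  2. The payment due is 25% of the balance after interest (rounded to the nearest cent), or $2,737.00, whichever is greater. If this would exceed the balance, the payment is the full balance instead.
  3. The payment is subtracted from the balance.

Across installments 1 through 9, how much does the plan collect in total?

$38,442.56

Installment 1: opening $37,488.66; interest $262.42 → $37,751.08; payment $9,437.77; balance $28,313.31
Installment 2: opening $28,313.31; interest $198.19 → $28,511.50; payment $7,127.88; balance $21,383.62
Installment 3: opening $21,383.62; interest $149.69 → $21,533.31; payment $5,383.33; balance $16,149.98
Installment 4: opening $16,149.98; interest $113.05 → $16,263.03; payment $4,065.76; balance $12,197.27
Installment 5: opening $12,197.27; interest $85.38 → $12,282.65; payment $3,070.66; balance $9,211.99
Installment 6: opening $9,211.99; interest $64.48 → $9,276.47; payment $2,737.00; balance $6,539.47
Installment 7: opening $6,539.47; interest $45.78 → $6,585.25; payment $2,737.00; balance $3,848.25
Installment 8: opening $3,848.25; interest $26.94 → $3,875.19; payment $2,737.00; balance $1,138.19
Installment 9: opening $1,138.19; interest $7.97 → $1,146.16; payment $1,146.16; balance $0.00
Total paid: $38,442.56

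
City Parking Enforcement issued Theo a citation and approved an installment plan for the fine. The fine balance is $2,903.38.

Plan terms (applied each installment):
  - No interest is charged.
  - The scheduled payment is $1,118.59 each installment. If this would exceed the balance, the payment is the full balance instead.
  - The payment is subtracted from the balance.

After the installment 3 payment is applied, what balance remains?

Installment 1: opening $2,903.38; payment $1,118.59; balance $1,784.79
Installment 2: opening $1,784.79; payment $1,118.59; balance $666.20
Installment 3: opening $666.20; payment $666.20; balance $0.00

$0.00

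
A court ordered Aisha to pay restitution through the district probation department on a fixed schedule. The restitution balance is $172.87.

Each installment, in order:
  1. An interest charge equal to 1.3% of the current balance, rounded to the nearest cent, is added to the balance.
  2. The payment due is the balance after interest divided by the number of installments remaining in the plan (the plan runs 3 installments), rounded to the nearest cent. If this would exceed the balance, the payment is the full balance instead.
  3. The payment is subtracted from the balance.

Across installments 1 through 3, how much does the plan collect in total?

# | Opening | Interest | Payment | End bal
1 | $172.87 | $2.25 | $58.37 | $116.75
2 | $116.75 | $1.52 | $59.14 | $59.13
3 | $59.13 | $0.77 | $59.90 | $0.00
Total paid: $177.41

$177.41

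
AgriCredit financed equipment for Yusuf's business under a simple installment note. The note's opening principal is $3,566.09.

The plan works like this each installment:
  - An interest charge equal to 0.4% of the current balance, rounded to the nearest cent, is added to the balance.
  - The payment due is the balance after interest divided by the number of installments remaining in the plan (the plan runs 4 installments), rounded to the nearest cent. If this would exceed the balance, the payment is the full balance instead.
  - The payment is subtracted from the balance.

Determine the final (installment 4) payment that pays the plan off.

$905.87

Installment 1: opening $3,566.09; interest $14.26 → $3,580.35; payment $895.09; balance $2,685.26
Installment 2: opening $2,685.26; interest $10.74 → $2,696.00; payment $898.67; balance $1,797.33
Installment 3: opening $1,797.33; interest $7.19 → $1,804.52; payment $902.26; balance $902.26
Installment 4: opening $902.26; interest $3.61 → $905.87; payment $905.87; balance $0.00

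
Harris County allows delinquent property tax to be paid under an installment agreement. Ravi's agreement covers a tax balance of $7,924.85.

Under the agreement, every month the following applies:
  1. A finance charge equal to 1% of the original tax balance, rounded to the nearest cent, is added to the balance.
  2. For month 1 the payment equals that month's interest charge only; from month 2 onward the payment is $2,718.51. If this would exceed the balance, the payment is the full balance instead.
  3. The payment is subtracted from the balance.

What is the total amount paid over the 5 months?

$8,321.10

Month 1: opening $7,924.85; interest $79.25 → $8,004.10; payment $79.25; balance $7,924.85
Month 2: opening $7,924.85; interest $79.25 → $8,004.10; payment $2,718.51; balance $5,285.59
Month 3: opening $5,285.59; interest $79.25 → $5,364.84; payment $2,718.51; balance $2,646.33
Month 4: opening $2,646.33; interest $79.25 → $2,725.58; payment $2,718.51; balance $7.07
Month 5: opening $7.07; interest $79.25 → $86.32; payment $86.32; balance $0.00
Total paid: $8,321.10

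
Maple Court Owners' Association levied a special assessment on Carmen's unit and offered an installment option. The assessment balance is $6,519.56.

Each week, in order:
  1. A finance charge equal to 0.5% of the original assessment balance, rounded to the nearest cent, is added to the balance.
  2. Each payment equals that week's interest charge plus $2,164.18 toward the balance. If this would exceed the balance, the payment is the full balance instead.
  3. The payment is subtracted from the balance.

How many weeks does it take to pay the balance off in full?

Week 1: opening $6,519.56; interest $32.60 → $6,552.16; payment $2,196.78; balance $4,355.38
Week 2: opening $4,355.38; interest $32.60 → $4,387.98; payment $2,196.78; balance $2,191.20
Week 3: opening $2,191.20; interest $32.60 → $2,223.80; payment $2,196.78; balance $27.02
Week 4: opening $27.02; interest $32.60 → $59.62; payment $59.62; balance $0.00
Balance reaches $0.00 in week 4.

4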